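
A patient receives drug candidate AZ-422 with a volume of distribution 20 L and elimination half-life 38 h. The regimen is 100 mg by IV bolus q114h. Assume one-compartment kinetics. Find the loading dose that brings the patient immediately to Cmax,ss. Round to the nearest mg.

f = (1/2)^(114/38) ≈ 0.125000; accumulation ratio R = 1/(1−f) ≈ 1.14286.
Loading dose to hit Cmax,ss on first dose: D_load = D_maint·R ≈ 100 × 1.14286 ≈ 114.29 mg.

114 mg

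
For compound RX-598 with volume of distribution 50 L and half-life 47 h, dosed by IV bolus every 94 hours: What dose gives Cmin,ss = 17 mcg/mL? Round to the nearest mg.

2550 mg

τ/t½ = 94/47 ≈ 2, so f = (1/2)^(94/47) ≈ 0.250000.
Cmin,ss = (D/Vd)·f/(1−f), so D = Cmin,ss·Vd·(1−f)/f.
D = 17 × 50 × (1−f)/f ≈ 17 × 50 × 3.00000 ≈ 2550.00 mg.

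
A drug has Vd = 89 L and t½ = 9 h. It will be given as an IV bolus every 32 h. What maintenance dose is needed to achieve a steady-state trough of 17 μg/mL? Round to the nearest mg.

16277 mg

τ/t½ = 32/9 ≈ 3.5556, so f = (1/2)^(32/9) ≈ 0.085049.
Cmin,ss = (D/Vd)·f/(1−f), so D = Cmin,ss·Vd·(1−f)/f.
D = 17 × 89 × (1−f)/f ≈ 17 × 89 × 10.75793 ≈ 16276.75 mg.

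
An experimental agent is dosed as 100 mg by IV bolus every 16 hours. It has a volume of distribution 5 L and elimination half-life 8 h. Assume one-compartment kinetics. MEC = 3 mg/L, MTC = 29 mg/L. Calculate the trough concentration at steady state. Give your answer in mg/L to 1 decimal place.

6.7 mg/L

τ = 16 h = 2 half-lives, so f = (1/2)^2 = 0.25.
At steady state, R = 1/(1 − 0.25) = 4/3.
Single-dose peak C₀ = D/Vd = 100/5 = 20 mg/L.
Steady-state peak Cmax,ss = C₀·R = 20 × 4/3 ≈ 26.667 mg/L.
Steady-state trough Cmin,ss = Cmax,ss·f ≈ 26.667 × 0.25 ≈ 6.667 mg/L.
Trough 6.7 mg/L vs MEC 3 mg/L: adequate.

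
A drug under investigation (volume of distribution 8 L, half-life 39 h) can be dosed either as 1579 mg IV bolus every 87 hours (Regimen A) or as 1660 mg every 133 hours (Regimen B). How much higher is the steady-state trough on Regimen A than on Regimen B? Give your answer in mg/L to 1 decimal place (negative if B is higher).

Regimen A: f = (1/2)^(87/39) ≈ 0.2130; Cmin,ss = (1579/8)·f/(1−f) ≈ 53.419 mg/L.
Regimen B: f = (1/2)^(133/39) ≈ 0.0941; Cmin,ss = (1660/8)·f/(1−f) ≈ 21.554 mg/L.
Difference ≈ 53.419 − 21.554 ≈ 31.865 mg/L.

31.9 mg/L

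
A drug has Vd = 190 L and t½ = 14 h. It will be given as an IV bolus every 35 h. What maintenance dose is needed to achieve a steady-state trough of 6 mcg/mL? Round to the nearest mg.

5309 mg

τ/t½ = 35/14 ≈ 2.5, so f = (1/2)^(35/14) ≈ 0.176777.
Cmin,ss = (D/Vd)·f/(1−f), so D = Cmin,ss·Vd·(1−f)/f.
D = 6 × 190 × (1−f)/f ≈ 6 × 190 × 4.65684 ≈ 5308.80 mg.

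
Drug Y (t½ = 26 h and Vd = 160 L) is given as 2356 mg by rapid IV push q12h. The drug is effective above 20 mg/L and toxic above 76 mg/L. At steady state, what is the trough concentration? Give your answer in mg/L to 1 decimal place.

39.1 mg/L

k = ln2/t½ = ln2/26 ≈ 0.026660 h⁻¹; fraction remaining f = e^(−kτ) = e^(−0.026660×12) ≈ 0.7262.
Each bolus raises the concentration by D/Vd = 2356/160 ≈ 14.725 mg/L.
Steady-state trough Cmin,ss = C₀·f/(1−f) ≈ 14.725 × 0.7262/0.2738 ≈ 39.055 mg/L.
Trough 39.1 mg/L vs MEC 20 mg/L: adequate.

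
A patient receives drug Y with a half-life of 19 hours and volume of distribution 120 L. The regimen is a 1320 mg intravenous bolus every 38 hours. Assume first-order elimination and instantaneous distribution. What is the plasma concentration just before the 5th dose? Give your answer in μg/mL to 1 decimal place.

3.7 μg/mL

f = (1/2)^(τ/t½) = (1/2)^(38/19) ≈ 0.2500.
C₀ = D/Vd = 1320/120 ≈ 11.000 μg/mL.
Before the 5th dose, 4 doses have been given. Superposition: Cmin = C₀·(f + f² + … + f^4).
≈ 11.000 × (0.2500 + 0.0625 + 0.0156 + 0.0039) ≈ 11.000 × 0.3320 ≈ 3.652 μg/mL.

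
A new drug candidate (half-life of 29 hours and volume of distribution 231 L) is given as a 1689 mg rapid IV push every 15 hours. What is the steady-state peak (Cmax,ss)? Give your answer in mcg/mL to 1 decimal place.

24.3 mcg/mL

k = ln2/t½ = ln2/29 ≈ 0.023902 h⁻¹; fraction remaining f = e^(−kτ) = e^(−0.023902×15) ≈ 0.6987.
Accumulation ratio R = 1/(1 − f) ≈ 1/0.3013 ≈ 3.3190.
Each bolus raises the concentration by D/Vd = 1689/231 ≈ 7.312 mcg/mL.
Cmax,ss = C₀/(1 − f) ≈ 7.312/0.3013 ≈ 24.268 mcg/mL.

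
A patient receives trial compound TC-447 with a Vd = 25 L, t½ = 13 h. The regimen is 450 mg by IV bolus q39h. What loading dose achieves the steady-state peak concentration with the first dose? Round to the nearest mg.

f = (1/2)^(39/13) ≈ 0.125000; accumulation ratio R = 1/(1−f) ≈ 1.14286.
Loading dose to hit Cmax,ss on first dose: D_load = D_maint·R ≈ 450 × 1.14286 ≈ 514.29 mg.

514 mg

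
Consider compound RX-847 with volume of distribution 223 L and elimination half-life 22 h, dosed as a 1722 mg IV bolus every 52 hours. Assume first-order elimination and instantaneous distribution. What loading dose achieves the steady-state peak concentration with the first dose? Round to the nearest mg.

2137 mg

f = (1/2)^(52/22) ≈ 0.194301; accumulation ratio R = 1/(1−f) ≈ 1.24116.
Loading dose to hit Cmax,ss on first dose: D_load = D_maint·R ≈ 1722 × 1.24116 ≈ 2137.28 mg.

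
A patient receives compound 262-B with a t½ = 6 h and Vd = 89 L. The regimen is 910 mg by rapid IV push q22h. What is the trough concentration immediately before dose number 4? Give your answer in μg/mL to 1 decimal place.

f = (1/2)^(τ/t½) = (1/2)^(22/6) ≈ 0.0787.
C₀ = D/Vd = 910/89 ≈ 10.225 μg/mL.
Before the 4th dose, 3 doses have been given. Superposition: Cmin = C₀·(f + f² + … + f^3).
≈ 10.225 × (0.0787 + 0.0062 + 0.0005) ≈ 10.225 × 0.0854 ≈ 0.873 μg/mL.

0.9 μg/mL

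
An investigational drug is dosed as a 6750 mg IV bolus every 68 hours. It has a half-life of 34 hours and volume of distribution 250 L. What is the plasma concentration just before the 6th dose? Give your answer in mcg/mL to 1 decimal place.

f = (1/2)^(τ/t½) = (1/2)^(68/34) ≈ 0.2500.
C₀ = D/Vd = 6750/250 ≈ 27.000 mcg/mL.
Before the 6th dose, 5 doses have been given. Superposition: Cmin = C₀·(f + f² + … + f^5).
≈ 27.000 × (0.2500 + 0.0625 + 0.0156 + 0.0039 + 0.0010) ≈ 27.000 × 0.3330 ≈ 8.991 mcg/mL.

9.0 mcg/mL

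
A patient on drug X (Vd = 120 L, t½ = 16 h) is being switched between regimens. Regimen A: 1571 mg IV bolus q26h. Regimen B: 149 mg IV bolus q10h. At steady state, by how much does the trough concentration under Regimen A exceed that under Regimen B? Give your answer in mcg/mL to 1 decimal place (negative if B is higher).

4.0 mcg/mL

Regimen A: f = (1/2)^(26/16) ≈ 0.3242; Cmin,ss = (1571/120)·f/(1−f) ≈ 6.280 mcg/mL.
Regimen B: f = (1/2)^(10/16) ≈ 0.6484; Cmin,ss = (149/120)·f/(1−f) ≈ 2.290 mcg/mL.
Difference ≈ 6.280 − 2.290 ≈ 3.990 mcg/mL.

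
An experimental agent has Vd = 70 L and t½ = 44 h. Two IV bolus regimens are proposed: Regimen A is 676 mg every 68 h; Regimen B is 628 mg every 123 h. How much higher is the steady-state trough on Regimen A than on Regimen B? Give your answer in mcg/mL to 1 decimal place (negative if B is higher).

Regimen A: f = (1/2)^(68/44) ≈ 0.3426; Cmin,ss = (676/70)·f/(1−f) ≈ 5.033 mcg/mL.
Regimen B: f = (1/2)^(123/44) ≈ 0.1440; Cmin,ss = (628/70)·f/(1−f) ≈ 1.509 mcg/mL.
Difference ≈ 5.033 − 1.509 ≈ 3.524 mcg/mL.

3.5 mcg/mL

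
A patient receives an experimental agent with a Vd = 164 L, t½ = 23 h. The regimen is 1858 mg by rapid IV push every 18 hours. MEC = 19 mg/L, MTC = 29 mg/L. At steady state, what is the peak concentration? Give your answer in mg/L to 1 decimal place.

27.1 mg/L

τ/t½ = 18/23 ≈ 0.78261, so fraction remaining f = (1/2)^(18/23) ≈ 0.5813.
Accumulation ratio R = 1/(1 − f) ≈ 1/0.4187 ≈ 2.3883.
Each bolus raises the concentration by D/Vd = 1858/164 ≈ 11.329 mg/L.
Steady-state peak Cmax,ss = C₀·R ≈ 11.329 × 2.3883 ≈ 27.057 mg/L.
Peak 27.1 mg/L vs MTC 29 mg/L: below toxic threshold.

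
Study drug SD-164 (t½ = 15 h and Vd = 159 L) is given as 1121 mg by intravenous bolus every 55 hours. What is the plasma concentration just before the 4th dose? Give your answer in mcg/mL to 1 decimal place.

f = (1/2)^(τ/t½) = (1/2)^(55/15) ≈ 0.0787.
C₀ = D/Vd = 1121/159 ≈ 7.050 mcg/mL.
Before the 4th dose, 3 doses have been given. Superposition: Cmin = C₀·(f + f² + … + f^3).
≈ 7.050 × (0.0787 + 0.0062 + 0.0005) ≈ 7.050 × 0.0854 ≈ 0.602 mcg/mL.

0.6 mcg/mL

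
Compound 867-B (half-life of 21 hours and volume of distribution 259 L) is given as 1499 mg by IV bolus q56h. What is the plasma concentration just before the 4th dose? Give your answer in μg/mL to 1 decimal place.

1.1 μg/mL

f = (1/2)^(τ/t½) = (1/2)^(56/21) ≈ 0.1575.
C₀ = D/Vd = 1499/259 ≈ 5.788 μg/mL.
Before the 4th dose, 3 doses have been given. Superposition: Cmin = C₀·(f + f² + … + f^3).
≈ 5.788 × (0.1575 + 0.0248 + 0.0039) ≈ 5.788 × 0.1862 ≈ 1.078 μg/mL.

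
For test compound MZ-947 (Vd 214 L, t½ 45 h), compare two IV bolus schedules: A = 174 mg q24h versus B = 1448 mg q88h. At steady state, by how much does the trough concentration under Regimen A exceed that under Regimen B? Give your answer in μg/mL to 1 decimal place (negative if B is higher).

-0.5 μg/mL

Regimen A: f = (1/2)^(24/45) ≈ 0.6910; Cmin,ss = (174/214)·f/(1−f) ≈ 1.818 μg/mL.
Regimen B: f = (1/2)^(88/45) ≈ 0.2578; Cmin,ss = (1448/214)·f/(1−f) ≈ 2.350 μg/mL.
Difference ≈ 1.818 − 2.350 ≈ -0.532 μg/mL.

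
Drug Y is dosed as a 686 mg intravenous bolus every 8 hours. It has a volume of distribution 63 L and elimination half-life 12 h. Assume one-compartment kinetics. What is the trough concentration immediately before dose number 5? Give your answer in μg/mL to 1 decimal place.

15.6 μg/mL

f = (1/2)^(τ/t½) = (1/2)^(8/12) ≈ 0.6300.
C₀ = D/Vd = 686/63 ≈ 10.889 μg/mL.
Before the 5th dose, 4 doses have been given. Superposition: Cmin = C₀·(f + f² + … + f^4).
≈ 10.889 × (0.6300 + 0.3969 + 0.2500 + 0.1575) ≈ 10.889 × 1.4344 ≈ 15.619 μg/mL.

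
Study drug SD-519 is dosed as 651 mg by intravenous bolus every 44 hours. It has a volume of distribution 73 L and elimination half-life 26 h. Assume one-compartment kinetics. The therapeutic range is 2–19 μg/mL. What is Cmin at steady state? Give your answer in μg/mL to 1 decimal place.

Over one 44-h interval, 44/26 ≈ 1.6923 half-lives elapse, leaving f ≈ 0.3094 of each dose.
Single-dose peak C₀ = D/Vd = 651/73 ≈ 8.918 μg/mL.
Steady-state trough Cmin,ss = C₀·f/(1−f) ≈ 8.918 × 0.3094/0.6906 ≈ 3.995 μg/mL.
Trough 4.0 μg/mL vs MEC 2 μg/mL: adequate.

4.0 μg/mL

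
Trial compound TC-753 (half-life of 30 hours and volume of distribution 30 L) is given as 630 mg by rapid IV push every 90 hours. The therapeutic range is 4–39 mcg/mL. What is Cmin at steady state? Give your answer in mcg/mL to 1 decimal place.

3.0 mcg/mL

τ = 90 h = 3 half-lives, so f = (1/2)^3 = 0.125.
At steady state, R = 1/(1 − 0.125) = 8/7.
Single-dose peak C₀ = D/Vd = 630/30 = 21 mcg/mL.
Steady-state peak Cmax,ss = C₀·R = 21 × 8/7 ≈ 24.000 mcg/mL.
Steady-state trough Cmin,ss = Cmax,ss·f ≈ 24.000 × 0.125 ≈ 3.000 mcg/mL.
Trough 3.0 mcg/mL vs MEC 4 mcg/mL: subtherapeutic.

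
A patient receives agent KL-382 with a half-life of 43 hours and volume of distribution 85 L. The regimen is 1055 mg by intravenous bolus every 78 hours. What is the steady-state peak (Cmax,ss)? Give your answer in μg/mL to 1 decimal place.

17.3 μg/mL

k = ln2/t½ = ln2/43 ≈ 0.016120 h⁻¹; fraction remaining f = e^(−kτ) = e^(−0.016120×78) ≈ 0.2844.
Accumulation ratio R = 1/(1 − f) ≈ 1/0.7156 ≈ 1.3974.
Single-dose peak C₀ = D/Vd = 1055/85 ≈ 12.412 μg/mL.
Steady-state peak Cmax,ss = C₀·R ≈ 12.412 × 1.3974 ≈ 17.345 μg/mL.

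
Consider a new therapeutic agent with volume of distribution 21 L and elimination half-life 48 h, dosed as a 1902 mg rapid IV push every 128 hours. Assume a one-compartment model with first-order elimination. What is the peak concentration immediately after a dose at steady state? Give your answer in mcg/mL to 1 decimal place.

τ/t½ = 128/48 ≈ 2.6667, so fraction remaining f = (1/2)^(128/48) ≈ 0.1575.
Accumulation ratio R = 1/(1 − f) ≈ 1/0.8425 ≈ 1.1869.
Each bolus raises the concentration by D/Vd = 1902/21 ≈ 90.571 mcg/mL.
Cmax,ss = C₀/(1 − f) ≈ 90.571/0.8425 ≈ 107.503 mcg/mL.

107.5 mcg/mL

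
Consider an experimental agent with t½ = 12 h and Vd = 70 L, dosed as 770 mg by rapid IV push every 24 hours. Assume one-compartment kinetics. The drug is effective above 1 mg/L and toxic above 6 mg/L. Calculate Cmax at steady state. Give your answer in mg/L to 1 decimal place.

14.7 mg/L

The dosing interval is 2 half-lives, so f = 2^(−2) = 0.25.
Accumulation ratio R = 1/(1 − f) = 1/0.75 = 4/3.
Single-dose peak C₀ = D/Vd = 770/70 = 11 mg/L.
Steady-state peak Cmax,ss = C₀·R = 11 × 4/3 ≈ 14.667 mg/L.
Peak 14.7 mg/L vs MTC 6 mg/L: exceeds toxic threshold.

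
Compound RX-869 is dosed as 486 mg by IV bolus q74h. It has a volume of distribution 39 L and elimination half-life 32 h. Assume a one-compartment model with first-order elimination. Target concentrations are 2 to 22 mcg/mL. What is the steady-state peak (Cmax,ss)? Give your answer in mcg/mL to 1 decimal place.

15.6 mcg/mL

τ/t½ = 74/32 ≈ 2.3125, so fraction remaining f = (1/2)^(74/32) ≈ 0.2013.
Accumulation ratio R = 1/(1 − f) ≈ 1/0.7987 ≈ 1.2520.
Single-dose peak C₀ = D/Vd = 486/39 ≈ 12.462 mcg/mL.
Steady-state peak Cmax,ss = C₀·R ≈ 12.462 × 1.2520 ≈ 15.602 mcg/mL.
Peak 15.6 mcg/mL vs MTC 22 mcg/mL: below toxic threshold.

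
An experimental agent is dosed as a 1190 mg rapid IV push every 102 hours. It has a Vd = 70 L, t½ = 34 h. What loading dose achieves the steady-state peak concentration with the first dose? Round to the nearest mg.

1360 mg

f = (1/2)^(102/34) ≈ 0.125000; accumulation ratio R = 1/(1−f) ≈ 1.14286.
Loading dose to hit Cmax,ss on first dose: D_load = D_maint·R ≈ 1190 × 1.14286 ≈ 1360.00 mg.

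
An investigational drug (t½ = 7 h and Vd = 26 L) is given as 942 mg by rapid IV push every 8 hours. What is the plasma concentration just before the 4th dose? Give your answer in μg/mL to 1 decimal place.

f = (1/2)^(τ/t½) = (1/2)^(8/7) ≈ 0.4529.
C₀ = D/Vd = 942/26 ≈ 36.231 μg/mL.
Before the 4th dose, 3 doses have been given. Superposition: Cmin = C₀·(f + f² + … + f^3).
≈ 36.231 × (0.4529 + 0.2051 + 0.0929) ≈ 36.231 × 0.7509 ≈ 27.206 μg/mL.

27.2 μg/mL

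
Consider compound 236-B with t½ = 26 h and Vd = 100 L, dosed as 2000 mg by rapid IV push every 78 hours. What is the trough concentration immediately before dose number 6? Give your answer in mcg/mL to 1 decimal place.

2.9 mcg/mL

f = (1/2)^(τ/t½) = (1/2)^(78/26) ≈ 0.1250.
C₀ = D/Vd = 2000/100 ≈ 20.000 mcg/mL.
Before the 6th dose, 5 doses have been given. Superposition: Cmin = C₀·(f + f² + … + f^5).
≈ 20.000 × (0.1250 + 0.0156 + 0.0020 + 0.0002 + 0.0000) ≈ 20.000 × 0.1428 ≈ 2.856 mcg/mL.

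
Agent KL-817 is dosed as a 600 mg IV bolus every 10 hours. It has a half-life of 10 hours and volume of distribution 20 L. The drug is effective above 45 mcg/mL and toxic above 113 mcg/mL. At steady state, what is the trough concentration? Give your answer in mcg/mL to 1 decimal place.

30.0 mcg/mL

The dosing interval is 1 half-life, so f = 2^(−1) = 0.5.
Accumulation ratio R = 1/(1 − f) = 1/0.5 = 2/1.
Single-dose peak C₀ = D/Vd = 600/20 = 30 mcg/mL.
Steady-state peak Cmax,ss = C₀·R = 30 × 2/1 ≈ 60.000 mcg/mL.
Steady-state trough Cmin,ss = Cmax,ss·f ≈ 60.000 × 0.5 ≈ 30.000 mcg/mL.
Trough 30.0 mcg/mL vs MEC 45 mcg/mL: subtherapeutic.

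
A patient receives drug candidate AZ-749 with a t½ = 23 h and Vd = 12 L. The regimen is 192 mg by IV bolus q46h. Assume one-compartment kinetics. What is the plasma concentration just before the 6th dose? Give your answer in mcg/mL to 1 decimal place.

f = (1/2)^(τ/t½) = (1/2)^(46/23) ≈ 0.2500.
C₀ = D/Vd = 192/12 ≈ 16.000 mcg/mL.
Before the 6th dose, 5 doses have been given. Superposition: Cmin = C₀·(f + f² + … + f^5).
≈ 16.000 × (0.2500 + 0.0625 + 0.0156 + 0.0039 + 0.0010) ≈ 16.000 × 0.3330 ≈ 5.328 mcg/mL.

5.3 mcg/mL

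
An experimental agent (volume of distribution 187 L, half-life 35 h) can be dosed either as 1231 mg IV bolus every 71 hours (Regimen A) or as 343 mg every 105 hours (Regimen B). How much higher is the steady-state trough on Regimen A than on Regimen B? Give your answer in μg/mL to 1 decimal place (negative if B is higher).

Regimen A: f = (1/2)^(71/35) ≈ 0.2451; Cmin,ss = (1231/187)·f/(1−f) ≈ 2.137 μg/mL.
Regimen B: f = (1/2)^(105/35) ≈ 0.1250; Cmin,ss = (343/187)·f/(1−f) ≈ 0.262 μg/mL.
Difference ≈ 2.137 − 0.262 ≈ 1.875 μg/mL.

1.9 μg/mL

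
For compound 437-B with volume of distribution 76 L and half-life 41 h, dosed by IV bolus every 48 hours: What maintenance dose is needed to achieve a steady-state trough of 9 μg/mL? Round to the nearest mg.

856 mg

τ/t½ = 48/41 ≈ 1.1707, so f = (1/2)^(48/41) ≈ 0.444196.
Cmin,ss = (D/Vd)·f/(1−f), so D = Cmin,ss·Vd·(1−f)/f.
D = 9 × 76 × (1−f)/f ≈ 9 × 76 × 1.25126 ≈ 855.86 mg.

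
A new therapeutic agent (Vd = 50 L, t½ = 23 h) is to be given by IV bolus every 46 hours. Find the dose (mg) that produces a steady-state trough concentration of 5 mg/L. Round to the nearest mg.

τ/t½ = 46/23 ≈ 2, so f = (1/2)^(46/23) ≈ 0.250000.
Cmin,ss = (D/Vd)·f/(1−f), so D = Cmin,ss·Vd·(1−f)/f.
D = 5 × 50 × (1−f)/f ≈ 5 × 50 × 3.00000 ≈ 750.00 mg.

750 mg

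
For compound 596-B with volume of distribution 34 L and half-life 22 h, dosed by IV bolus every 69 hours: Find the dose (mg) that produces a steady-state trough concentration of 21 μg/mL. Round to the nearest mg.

τ/t½ = 69/22 ≈ 3.1364, so f = (1/2)^(69/22) ≈ 0.113726.
Cmin,ss = (D/Vd)·f/(1−f), so D = Cmin,ss·Vd·(1−f)/f.
D = 21 × 34 × (1−f)/f ≈ 21 × 34 × 7.79306 ≈ 5564.24 mg.

5564 mg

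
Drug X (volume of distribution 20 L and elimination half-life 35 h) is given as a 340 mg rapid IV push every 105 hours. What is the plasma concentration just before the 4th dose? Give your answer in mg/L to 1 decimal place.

f = (1/2)^(τ/t½) = (1/2)^(105/35) ≈ 0.1250.
C₀ = D/Vd = 340/20 ≈ 17.000 mg/L.
Before the 4th dose, 3 doses have been given. Superposition: Cmin = C₀·(f + f² + … + f^3).
≈ 17.000 × (0.1250 + 0.0156 + 0.0020) ≈ 17.000 × 0.1426 ≈ 2.424 mg/L.

2.4 mg/L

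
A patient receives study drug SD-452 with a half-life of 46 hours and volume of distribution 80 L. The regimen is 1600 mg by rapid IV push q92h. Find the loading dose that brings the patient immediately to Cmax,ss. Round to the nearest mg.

f = (1/2)^(92/46) ≈ 0.250000; accumulation ratio R = 1/(1−f) ≈ 1.33333.
Loading dose to hit Cmax,ss on first dose: D_load = D_maint·R ≈ 1600 × 1.33333 ≈ 2133.33 mg.

2133 mg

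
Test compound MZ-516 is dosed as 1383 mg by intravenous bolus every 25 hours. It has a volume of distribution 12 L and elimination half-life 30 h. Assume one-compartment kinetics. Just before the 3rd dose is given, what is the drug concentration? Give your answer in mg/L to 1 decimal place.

f = (1/2)^(τ/t½) = (1/2)^(25/30) ≈ 0.5612.
C₀ = D/Vd = 1383/12 ≈ 115.250 mg/L.
Before the 3rd dose, 2 doses have been given. Superposition: Cmin = C₀·(f + f²).
≈ 115.250 × (0.5612 + 0.3149) ≈ 115.250 × 0.8761 ≈ 100.971 mg/L.

101.0 mg/L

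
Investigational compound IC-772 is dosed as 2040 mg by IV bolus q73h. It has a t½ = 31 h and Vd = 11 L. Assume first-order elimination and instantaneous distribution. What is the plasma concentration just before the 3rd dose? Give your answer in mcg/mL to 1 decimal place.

43.3 mcg/mL

f = (1/2)^(τ/t½) = (1/2)^(73/31) ≈ 0.1955.
C₀ = D/Vd = 2040/11 ≈ 185.455 mcg/mL.
Before the 3rd dose, 2 doses have been given. Superposition: Cmin = C₀·(f + f²).
≈ 185.455 × (0.1955 + 0.0382) ≈ 185.455 × 0.2337 ≈ 43.341 mcg/mL.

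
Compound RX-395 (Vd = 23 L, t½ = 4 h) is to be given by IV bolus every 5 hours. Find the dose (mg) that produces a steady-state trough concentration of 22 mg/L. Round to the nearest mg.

697 mg

τ/t½ = 5/4 ≈ 1.25, so f = (1/2)^(5/4) ≈ 0.420448.
Cmin,ss = (D/Vd)·f/(1−f), so D = Cmin,ss·Vd·(1−f)/f.
D = 22 × 23 × (1−f)/f ≈ 22 × 23 × 1.37842 ≈ 697.48 mg.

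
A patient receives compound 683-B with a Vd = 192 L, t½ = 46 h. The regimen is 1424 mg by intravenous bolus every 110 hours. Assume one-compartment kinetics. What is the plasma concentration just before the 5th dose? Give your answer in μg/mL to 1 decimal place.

1.7 μg/mL

f = (1/2)^(τ/t½) = (1/2)^(110/46) ≈ 0.1906.
C₀ = D/Vd = 1424/192 ≈ 7.417 μg/mL.
Before the 5th dose, 4 doses have been given. Superposition: Cmin = C₀·(f + f² + … + f^4).
≈ 7.417 × (0.1906 + 0.0363 + 0.0069 + 0.0013) ≈ 7.417 × 0.2351 ≈ 1.744 μg/mL.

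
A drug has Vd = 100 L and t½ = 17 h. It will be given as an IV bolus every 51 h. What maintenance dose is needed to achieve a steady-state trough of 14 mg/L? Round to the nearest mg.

9800 mg

τ/t½ = 51/17 ≈ 3, so f = (1/2)^(51/17) ≈ 0.125000.
Cmin,ss = (D/Vd)·f/(1−f), so D = Cmin,ss·Vd·(1−f)/f.
D = 14 × 100 × (1−f)/f ≈ 14 × 100 × 7.00000 ≈ 9800.00 mg.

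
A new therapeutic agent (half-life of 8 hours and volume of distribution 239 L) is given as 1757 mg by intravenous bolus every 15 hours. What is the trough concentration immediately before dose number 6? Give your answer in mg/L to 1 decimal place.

f = (1/2)^(τ/t½) = (1/2)^(15/8) ≈ 0.2726.
C₀ = D/Vd = 1757/239 ≈ 7.351 mg/L.
Before the 6th dose, 5 doses have been given. Superposition: Cmin = C₀·(f + f² + … + f^5).
≈ 7.351 × (0.2726 + 0.0743 + 0.0203 + 0.0055 + 0.0015) ≈ 7.351 × 0.3742 ≈ 2.751 mg/L.

2.8 mg/L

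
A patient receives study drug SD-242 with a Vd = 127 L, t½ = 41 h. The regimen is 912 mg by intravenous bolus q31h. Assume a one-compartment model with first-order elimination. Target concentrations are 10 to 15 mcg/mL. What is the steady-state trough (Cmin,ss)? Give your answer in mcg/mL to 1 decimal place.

τ/t½ = 31/41 ≈ 0.7561, so fraction remaining f = (1/2)^(31/41) ≈ 0.5921.
Single-dose peak C₀ = D/Vd = 912/127 ≈ 7.181 mcg/mL.
Steady-state trough Cmin,ss = C₀·f/(1−f) ≈ 7.181 × 0.5921/0.4079 ≈ 10.424 mcg/mL.
Trough 10.4 mcg/mL vs MEC 10 mcg/mL: adequate.

10.4 mcg/mL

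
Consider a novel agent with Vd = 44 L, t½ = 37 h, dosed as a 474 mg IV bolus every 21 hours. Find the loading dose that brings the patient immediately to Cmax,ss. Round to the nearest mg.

f = (1/2)^(21/37) ≈ 0.674753; accumulation ratio R = 1/(1−f) ≈ 3.07459.
Loading dose to hit Cmax,ss on first dose: D_load = D_maint·R ≈ 474 × 3.07459 ≈ 1457.36 mg.

1457 mg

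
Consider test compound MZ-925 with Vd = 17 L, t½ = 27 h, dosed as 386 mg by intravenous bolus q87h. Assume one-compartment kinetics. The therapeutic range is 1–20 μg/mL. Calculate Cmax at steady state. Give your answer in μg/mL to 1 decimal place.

k = ln2/t½ = ln2/27 ≈ 0.025672 h⁻¹; fraction remaining f = e^(−kτ) = e^(−0.025672×87) ≈ 0.1072.
At steady state, accumulation factor R = 1/(1 − e^(−kτ)) ≈ 1.1201.
Single-dose peak C₀ = D/Vd = 386/17 ≈ 22.706 μg/mL.
Steady-state peak Cmax,ss = C₀·R ≈ 22.706 × 1.1201 ≈ 25.433 μg/mL.
Peak 25.4 μg/mL vs MTC 20 μg/mL: exceeds toxic threshold.

25.4 μg/mL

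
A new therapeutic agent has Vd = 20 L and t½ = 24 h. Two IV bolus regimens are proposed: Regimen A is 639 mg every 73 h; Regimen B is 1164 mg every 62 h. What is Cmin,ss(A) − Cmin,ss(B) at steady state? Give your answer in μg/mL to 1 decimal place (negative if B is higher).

Regimen A: f = (1/2)^(73/24) ≈ 0.1214; Cmin,ss = (639/20)·f/(1−f) ≈ 4.415 μg/mL.
Regimen B: f = (1/2)^(62/24) ≈ 0.1669; Cmin,ss = (1164/20)·f/(1−f) ≈ 11.660 μg/mL.
Difference ≈ 4.415 − 11.660 ≈ -7.245 μg/mL.

-7.2 μg/mL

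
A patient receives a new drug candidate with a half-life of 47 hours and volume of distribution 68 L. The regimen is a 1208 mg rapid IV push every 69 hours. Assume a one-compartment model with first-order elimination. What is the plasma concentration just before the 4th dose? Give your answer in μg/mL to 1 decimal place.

9.6 μg/mL

f = (1/2)^(τ/t½) = (1/2)^(69/47) ≈ 0.3615.
C₀ = D/Vd = 1208/68 ≈ 17.765 μg/mL.
Before the 4th dose, 3 doses have been given. Superposition: Cmin = C₀·(f + f² + … + f^3).
≈ 17.765 × (0.3615 + 0.1307 + 0.0472) ≈ 17.765 × 0.5394 ≈ 9.582 μg/mL.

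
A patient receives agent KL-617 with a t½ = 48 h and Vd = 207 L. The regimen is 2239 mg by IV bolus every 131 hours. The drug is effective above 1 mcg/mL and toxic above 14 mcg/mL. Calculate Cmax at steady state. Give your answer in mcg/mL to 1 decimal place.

Over one 131-h interval, 131/48 ≈ 2.7292 half-lives elapse, leaving f ≈ 0.1508 of each dose.
At steady state, accumulation factor R = 1/(1 − e^(−kτ)) ≈ 1.1776.
Each bolus raises the concentration by D/Vd = 2239/207 ≈ 10.816 mcg/mL.
Steady-state peak Cmax,ss = C₀·R ≈ 10.816 × 1.1776 ≈ 12.737 mcg/mL.
Peak 12.7 mcg/mL vs MTC 14 mcg/mL: below toxic threshold.

12.7 mcg/mL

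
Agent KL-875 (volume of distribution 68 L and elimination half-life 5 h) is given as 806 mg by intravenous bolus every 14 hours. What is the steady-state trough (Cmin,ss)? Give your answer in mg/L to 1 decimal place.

2.0 mg/L

τ/t½ = 14/5 ≈ 2.8, so fraction remaining f = (1/2)^(14/5) ≈ 0.1436.
Accumulation ratio R = 1/(1 − f) ≈ 1/0.8564 ≈ 1.1677.
Each bolus raises the concentration by D/Vd = 806/68 ≈ 11.853 mg/L.
Cmax,ss = C₀/(1 − f) ≈ 11.853/0.8564 ≈ 13.840 mg/L.
One interval later, Cmin,ss = Cmax,ss·e^(−kτ) ≈ 13.840 × 0.1436 ≈ 1.987 mg/L.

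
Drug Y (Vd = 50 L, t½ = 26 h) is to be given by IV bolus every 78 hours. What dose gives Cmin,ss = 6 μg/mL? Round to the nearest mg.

2100 mg

τ/t½ = 78/26 ≈ 3, so f = (1/2)^(78/26) ≈ 0.125000.
Cmin,ss = (D/Vd)·f/(1−f), so D = Cmin,ss·Vd·(1−f)/f.
D = 6 × 50 × (1−f)/f ≈ 6 × 50 × 7.00000 ≈ 2100.00 mg.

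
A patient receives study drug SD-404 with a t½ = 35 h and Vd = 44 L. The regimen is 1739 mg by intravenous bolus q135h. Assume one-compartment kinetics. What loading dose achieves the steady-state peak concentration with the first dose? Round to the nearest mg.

1868 mg

f = (1/2)^(135/35) ≈ 0.069006; accumulation ratio R = 1/(1−f) ≈ 1.07412.
Loading dose to hit Cmax,ss on first dose: D_load = D_maint·R ≈ 1739 × 1.07412 ≈ 1867.89 mg.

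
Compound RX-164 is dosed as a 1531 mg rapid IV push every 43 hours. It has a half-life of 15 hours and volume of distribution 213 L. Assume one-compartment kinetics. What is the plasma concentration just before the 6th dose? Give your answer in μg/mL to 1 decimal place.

f = (1/2)^(τ/t½) = (1/2)^(43/15) ≈ 0.1371.
C₀ = D/Vd = 1531/213 ≈ 7.188 μg/mL.
Before the 6th dose, 5 doses have been given. Superposition: Cmin = C₀·(f + f² + … + f^5).
≈ 7.188 × (0.1371 + 0.0188 + 0.0026 + 0.0004 + 0.0000) ≈ 7.188 × 0.1589 ≈ 1.142 μg/mL.

1.1 μg/mL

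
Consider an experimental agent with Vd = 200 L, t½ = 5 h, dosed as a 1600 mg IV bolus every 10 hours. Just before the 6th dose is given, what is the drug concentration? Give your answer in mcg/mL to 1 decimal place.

2.7 mcg/mL

f = (1/2)^(τ/t½) = (1/2)^(10/5) ≈ 0.2500.
C₀ = D/Vd = 1600/200 ≈ 8.000 mcg/mL.
Before the 6th dose, 5 doses have been given. Superposition: Cmin = C₀·(f + f² + … + f^5).
≈ 8.000 × (0.2500 + 0.0625 + 0.0156 + 0.0039 + 0.0010) ≈ 8.000 × 0.3330 ≈ 2.664 mcg/mL.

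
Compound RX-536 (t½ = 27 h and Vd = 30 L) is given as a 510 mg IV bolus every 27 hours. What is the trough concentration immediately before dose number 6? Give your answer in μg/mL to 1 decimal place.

f = (1/2)^(τ/t½) = (1/2)^(27/27) ≈ 0.5000.
C₀ = D/Vd = 510/30 ≈ 17.000 μg/mL.
Before the 6th dose, 5 doses have been given. Superposition: Cmin = C₀·(f + f² + … + f^5).
≈ 17.000 × (0.5000 + 0.2500 + 0.1250 + 0.0625 + 0.0313) ≈ 17.000 × 0.9688 ≈ 16.470 μg/mL.

16.5 μg/mL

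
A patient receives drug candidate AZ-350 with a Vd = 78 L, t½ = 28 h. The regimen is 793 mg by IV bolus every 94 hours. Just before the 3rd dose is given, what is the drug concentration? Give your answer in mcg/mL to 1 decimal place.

1.1 mcg/mL

f = (1/2)^(τ/t½) = (1/2)^(94/28) ≈ 0.0976.
C₀ = D/Vd = 793/78 ≈ 10.167 mcg/mL.
Before the 3rd dose, 2 doses have been given. Superposition: Cmin = C₀·(f + f²).
≈ 10.167 × (0.0976 + 0.0095) ≈ 10.167 × 0.1071 ≈ 1.089 mcg/mL.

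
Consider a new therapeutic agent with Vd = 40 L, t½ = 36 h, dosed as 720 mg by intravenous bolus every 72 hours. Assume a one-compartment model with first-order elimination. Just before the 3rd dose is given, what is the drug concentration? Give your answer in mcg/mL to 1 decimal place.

5.6 mcg/mL

f = (1/2)^(τ/t½) = (1/2)^(72/36) ≈ 0.2500.
C₀ = D/Vd = 720/40 ≈ 18.000 mcg/mL.
Before the 3rd dose, 2 doses have been given. Superposition: Cmin = C₀·(f + f²).
≈ 18.000 × (0.2500 + 0.0625) ≈ 18.000 × 0.3125 ≈ 5.625 mcg/mL.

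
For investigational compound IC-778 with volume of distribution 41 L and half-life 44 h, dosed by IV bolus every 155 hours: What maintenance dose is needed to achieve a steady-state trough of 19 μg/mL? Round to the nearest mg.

τ/t½ = 155/44 ≈ 3.5227, so f = (1/2)^(155/44) ≈ 0.087007.
Cmin,ss = (D/Vd)·f/(1−f), so D = Cmin,ss·Vd·(1−f)/f.
D = 19 × 41 × (1−f)/f ≈ 19 × 41 × 10.49333 ≈ 8174.30 mg.

8174 mg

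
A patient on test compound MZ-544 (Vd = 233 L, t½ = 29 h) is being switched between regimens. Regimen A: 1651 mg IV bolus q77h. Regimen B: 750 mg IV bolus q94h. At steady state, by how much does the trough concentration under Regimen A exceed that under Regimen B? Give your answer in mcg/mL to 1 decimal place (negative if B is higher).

1.0 mcg/mL

Regimen A: f = (1/2)^(77/29) ≈ 0.1587; Cmin,ss = (1651/233)·f/(1−f) ≈ 1.337 mcg/mL.
Regimen B: f = (1/2)^(94/29) ≈ 0.1057; Cmin,ss = (750/233)·f/(1−f) ≈ 0.380 mcg/mL.
Difference ≈ 1.337 − 0.380 ≈ 0.957 mcg/mL.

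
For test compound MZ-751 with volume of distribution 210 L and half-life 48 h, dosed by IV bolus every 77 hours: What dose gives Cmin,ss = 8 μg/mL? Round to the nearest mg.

3428 mg

τ/t½ = 77/48 ≈ 1.6042, so f = (1/2)^(77/48) ≈ 0.328926.
Cmin,ss = (D/Vd)·f/(1−f), so D = Cmin,ss·Vd·(1−f)/f.
D = 8 × 210 × (1−f)/f ≈ 8 × 210 × 2.04020 ≈ 3427.54 mg.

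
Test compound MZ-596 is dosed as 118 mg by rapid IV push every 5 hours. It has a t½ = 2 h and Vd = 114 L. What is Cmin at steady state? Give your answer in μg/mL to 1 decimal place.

τ/t½ = 5/2 ≈ 2.5, so fraction remaining f = (1/2)^(5/2) ≈ 0.1768.
Accumulation ratio R = 1/(1 − f) ≈ 1/0.8232 ≈ 1.2148.
Each bolus raises the concentration by D/Vd = 118/114 ≈ 1.035 μg/mL.
Cmax,ss = C₀/(1 − f) ≈ 1.035/0.8232 ≈ 1.257 μg/mL.
One interval later, Cmin,ss = Cmax,ss·e^(−kτ) ≈ 1.257 × 0.1768 ≈ 0.222 μg/mL.

0.2 μg/mL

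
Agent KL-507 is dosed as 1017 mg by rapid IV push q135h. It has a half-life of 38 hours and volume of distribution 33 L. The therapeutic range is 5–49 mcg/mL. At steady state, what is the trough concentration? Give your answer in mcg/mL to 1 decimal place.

2.9 mcg/mL

k = ln2/t½ = ln2/38 ≈ 0.018241 h⁻¹; fraction remaining f = e^(−kτ) = e^(−0.018241×135) ≈ 0.0852.
At steady state, accumulation factor R = 1/(1 − e^(−kτ)) ≈ 1.0931.
Each bolus raises the concentration by D/Vd = 1017/33 ≈ 30.818 mcg/mL.
Cmax,ss = C₀/(1 − f) ≈ 30.818/0.9148 ≈ 33.688 mcg/mL.
One interval later, Cmin,ss = Cmax,ss·e^(−kτ) ≈ 33.688 × 0.0852 ≈ 2.870 mcg/mL.
Trough 2.9 mcg/mL vs MEC 5 mcg/mL: subtherapeutic.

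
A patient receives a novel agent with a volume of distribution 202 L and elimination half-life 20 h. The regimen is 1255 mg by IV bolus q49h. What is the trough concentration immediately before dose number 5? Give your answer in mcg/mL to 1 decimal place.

1.4 mcg/mL

f = (1/2)^(τ/t½) = (1/2)^(49/20) ≈ 0.1830.
C₀ = D/Vd = 1255/202 ≈ 6.213 mcg/mL.
Before the 5th dose, 4 doses have been given. Superposition: Cmin = C₀·(f + f² + … + f^4).
≈ 6.213 × (0.1830 + 0.0335 + 0.0061 + 0.0011) ≈ 6.213 × 0.2237 ≈ 1.390 mcg/mL.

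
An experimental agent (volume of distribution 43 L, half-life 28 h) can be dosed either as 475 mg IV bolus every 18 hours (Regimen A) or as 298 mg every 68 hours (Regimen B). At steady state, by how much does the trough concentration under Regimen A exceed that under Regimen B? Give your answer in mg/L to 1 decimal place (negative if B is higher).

Regimen A: f = (1/2)^(18/28) ≈ 0.6404; Cmin,ss = (475/43)·f/(1−f) ≈ 19.672 mg/L.
Regimen B: f = (1/2)^(68/28) ≈ 0.1857; Cmin,ss = (298/43)·f/(1−f) ≈ 1.580 mg/L.
Difference ≈ 19.672 − 1.580 ≈ 18.092 mg/L.

18.1 mg/L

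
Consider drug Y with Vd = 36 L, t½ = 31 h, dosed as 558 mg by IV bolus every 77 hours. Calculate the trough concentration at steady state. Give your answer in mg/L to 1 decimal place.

3.4 mg/L

k = ln2/t½ = ln2/31 ≈ 0.022360 h⁻¹; fraction remaining f = e^(−kτ) = e^(−0.022360×77) ≈ 0.1788.
Single-dose peak C₀ = D/Vd = 558/36 ≈ 15.500 mg/L.
Steady-state trough Cmin,ss = C₀·f/(1−f) ≈ 15.500 × 0.1788/0.8212 ≈ 3.375 mg/L.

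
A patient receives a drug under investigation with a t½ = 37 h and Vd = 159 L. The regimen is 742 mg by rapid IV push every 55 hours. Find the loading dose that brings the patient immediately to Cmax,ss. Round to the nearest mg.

1154 mg

f = (1/2)^(55/37) ≈ 0.356881; accumulation ratio R = 1/(1−f) ≈ 1.55492.
Loading dose to hit Cmax,ss on first dose: D_load = D_maint·R ≈ 742 × 1.55492 ≈ 1153.75 mg.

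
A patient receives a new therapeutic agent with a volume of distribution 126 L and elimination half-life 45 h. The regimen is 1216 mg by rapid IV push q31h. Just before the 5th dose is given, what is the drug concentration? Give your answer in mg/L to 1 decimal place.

f = (1/2)^(τ/t½) = (1/2)^(31/45) ≈ 0.6203.
C₀ = D/Vd = 1216/126 ≈ 9.651 mg/L.
Before the 5th dose, 4 doses have been given. Superposition: Cmin = C₀·(f + f² + … + f^4).
≈ 9.651 × (0.6203 + 0.3848 + 0.2387 + 0.1480) ≈ 9.651 × 1.3918 ≈ 13.432 mg/L.

13.4 mg/L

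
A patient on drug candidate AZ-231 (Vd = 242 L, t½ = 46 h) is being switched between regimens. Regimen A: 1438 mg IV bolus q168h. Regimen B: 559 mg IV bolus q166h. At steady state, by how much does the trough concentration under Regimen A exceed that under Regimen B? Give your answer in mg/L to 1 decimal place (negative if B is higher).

Regimen A: f = (1/2)^(168/46) ≈ 0.0795; Cmin,ss = (1438/242)·f/(1−f) ≈ 0.513 mg/L.
Regimen B: f = (1/2)^(166/46) ≈ 0.0820; Cmin,ss = (559/242)·f/(1−f) ≈ 0.206 mg/L.
Difference ≈ 0.513 − 0.206 ≈ 0.307 mg/L.

0.3 mg/L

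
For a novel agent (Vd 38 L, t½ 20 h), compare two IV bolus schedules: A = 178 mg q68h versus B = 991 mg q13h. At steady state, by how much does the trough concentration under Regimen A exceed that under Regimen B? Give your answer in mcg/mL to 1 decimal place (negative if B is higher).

Regimen A: f = (1/2)^(68/20) ≈ 0.0947; Cmin,ss = (178/38)·f/(1−f) ≈ 0.490 mcg/mL.
Regimen B: f = (1/2)^(13/20) ≈ 0.6373; Cmin,ss = (991/38)·f/(1−f) ≈ 45.823 mcg/mL.
Difference ≈ 0.490 − 45.823 ≈ -45.333 mcg/mL.

-45.3 mcg/mL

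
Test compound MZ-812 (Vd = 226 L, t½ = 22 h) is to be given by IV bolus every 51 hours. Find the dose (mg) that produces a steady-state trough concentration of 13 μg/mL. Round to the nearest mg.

τ/t½ = 51/22 ≈ 2.3182, so f = (1/2)^(51/22) ≈ 0.200520.
Cmin,ss = (D/Vd)·f/(1−f), so D = Cmin,ss·Vd·(1−f)/f.
D = 13 × 226 × (1−f)/f ≈ 13 × 226 × 3.98703 ≈ 11713.89 mg.

11714 mg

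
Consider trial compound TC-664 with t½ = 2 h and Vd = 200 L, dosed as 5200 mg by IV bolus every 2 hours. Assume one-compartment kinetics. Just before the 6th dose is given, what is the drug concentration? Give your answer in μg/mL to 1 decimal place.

f = (1/2)^(τ/t½) = (1/2)^(2/2) ≈ 0.5000.
C₀ = D/Vd = 5200/200 ≈ 26.000 μg/mL.
Before the 6th dose, 5 doses have been given. Superposition: Cmin = C₀·(f + f² + … + f^5).
≈ 26.000 × (0.5000 + 0.2500 + 0.1250 + 0.0625 + 0.0313) ≈ 26.000 × 0.9688 ≈ 25.189 μg/mL.

25.2 μg/mL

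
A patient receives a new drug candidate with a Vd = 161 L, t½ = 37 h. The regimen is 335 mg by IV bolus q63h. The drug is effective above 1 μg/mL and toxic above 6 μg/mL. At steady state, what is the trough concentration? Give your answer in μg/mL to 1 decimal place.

Over one 63-h interval, 63/37 ≈ 1.7027 half-lives elapse, leaving f ≈ 0.3072 of each dose.
Single-dose peak C₀ = D/Vd = 335/161 ≈ 2.081 μg/mL.
Steady-state trough Cmin,ss = C₀·f/(1−f) ≈ 2.081 × 0.3072/0.6928 ≈ 0.923 μg/mL.
Trough 0.9 μg/mL vs MEC 1 μg/mL: subtherapeutic.

0.9 μg/mL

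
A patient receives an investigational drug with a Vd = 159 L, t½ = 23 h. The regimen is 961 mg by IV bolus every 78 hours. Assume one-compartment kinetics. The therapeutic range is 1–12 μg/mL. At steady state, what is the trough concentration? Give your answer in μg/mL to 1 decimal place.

0.6 μg/mL

τ/t½ = 78/23 ≈ 3.3913, so fraction remaining f = (1/2)^(78/23) ≈ 0.0953.
Single-dose peak C₀ = D/Vd = 961/159 ≈ 6.044 μg/mL.
Steady-state trough Cmin,ss = C₀·f/(1−f) ≈ 6.044 × 0.0953/0.9047 ≈ 0.637 μg/mL.
Trough 0.6 μg/mL vs MEC 1 μg/mL: subtherapeutic.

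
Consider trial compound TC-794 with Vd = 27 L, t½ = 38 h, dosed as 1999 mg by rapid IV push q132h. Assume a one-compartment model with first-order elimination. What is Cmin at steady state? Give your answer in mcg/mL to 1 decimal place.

7.3 mcg/mL

τ/t½ = 132/38 ≈ 3.4737, so fraction remaining f = (1/2)^(132/38) ≈ 0.0900.
Single-dose peak C₀ = D/Vd = 1999/27 ≈ 74.037 mcg/mL.
Steady-state trough Cmin,ss = C₀·f/(1−f) ≈ 74.037 × 0.0900/0.9100 ≈ 7.322 mcg/mL.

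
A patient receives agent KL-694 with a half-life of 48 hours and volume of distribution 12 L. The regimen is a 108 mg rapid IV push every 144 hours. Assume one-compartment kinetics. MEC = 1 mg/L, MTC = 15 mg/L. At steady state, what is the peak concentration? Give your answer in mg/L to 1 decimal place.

The dosing interval is 3 half-lives, so f = 2^(−3) = 0.125.
Accumulation ratio R = 1/(1 − f) = 1/0.875 = 8/7.
Single-dose peak C₀ = D/Vd = 108/12 = 9 mg/L.
Steady-state peak Cmax,ss = C₀·R = 9 × 8/7 ≈ 10.286 mg/L.
Peak 10.3 mg/L vs MTC 15 mg/L: below toxic threshold.

10.3 mg/L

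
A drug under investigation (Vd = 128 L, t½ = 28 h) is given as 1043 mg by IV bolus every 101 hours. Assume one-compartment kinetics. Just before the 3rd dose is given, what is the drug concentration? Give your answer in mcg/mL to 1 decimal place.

0.7 mcg/mL

f = (1/2)^(τ/t½) = (1/2)^(101/28) ≈ 0.0821.
C₀ = D/Vd = 1043/128 ≈ 8.148 mcg/mL.
Before the 3rd dose, 2 doses have been given. Superposition: Cmin = C₀·(f + f²).
≈ 8.148 × (0.0821 + 0.0067) ≈ 8.148 × 0.0888 ≈ 0.724 mcg/mL.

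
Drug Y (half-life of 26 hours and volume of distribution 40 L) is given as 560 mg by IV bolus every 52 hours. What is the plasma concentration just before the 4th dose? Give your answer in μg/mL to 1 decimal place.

4.6 μg/mL

f = (1/2)^(τ/t½) = (1/2)^(52/26) ≈ 0.2500.
C₀ = D/Vd = 560/40 ≈ 14.000 μg/mL.
Before the 4th dose, 3 doses have been given. Superposition: Cmin = C₀·(f + f² + … + f^3).
≈ 14.000 × (0.2500 + 0.0625 + 0.0156) ≈ 14.000 × 0.3281 ≈ 4.593 μg/mL.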